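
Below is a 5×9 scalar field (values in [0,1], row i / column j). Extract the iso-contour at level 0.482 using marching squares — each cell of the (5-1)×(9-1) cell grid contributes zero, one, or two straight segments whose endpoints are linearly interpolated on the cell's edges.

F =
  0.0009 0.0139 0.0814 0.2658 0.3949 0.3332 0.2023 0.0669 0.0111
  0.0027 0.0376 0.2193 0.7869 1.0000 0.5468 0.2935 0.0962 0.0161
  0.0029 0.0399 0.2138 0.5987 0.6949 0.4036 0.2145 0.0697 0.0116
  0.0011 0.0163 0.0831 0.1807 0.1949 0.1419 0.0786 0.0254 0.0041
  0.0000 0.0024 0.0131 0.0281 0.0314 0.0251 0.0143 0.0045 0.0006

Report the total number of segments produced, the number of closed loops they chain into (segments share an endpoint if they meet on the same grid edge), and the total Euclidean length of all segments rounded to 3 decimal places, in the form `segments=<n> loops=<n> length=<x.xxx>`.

segments=10 loops=1 length=7.795

cell (0,2): code 0100 → (0.415,3.000)–(1.000,2.463)
cell (0,3): code 1100 → (0.144,4.000)–(0.415,3.000)
cell (0,4): code 1100 → (0.697,5.000)–(0.144,4.000)
cell (0,5): code 1000 → (1.000,5.256)–(0.697,5.000)
cell (1,2): code 0110 → (1.000,2.463)–(2.000,2.697)
cell (1,4): code 1011 → (2.000,4.731)–(1.453,5.000)
cell (1,5): code 0001 → (1.453,5.000)–(1.000,5.256)
cell (2,2): code 0010 → (2.000,2.697)–(2.279,3.000)
cell (2,3): code 0011 → (2.279,3.000)–(2.426,4.000)
cell (2,4): code 0001 → (2.426,4.000)–(2.000,4.731)
total: 10 segments, chained into 1 closed loop(s), length Σ = 7.795349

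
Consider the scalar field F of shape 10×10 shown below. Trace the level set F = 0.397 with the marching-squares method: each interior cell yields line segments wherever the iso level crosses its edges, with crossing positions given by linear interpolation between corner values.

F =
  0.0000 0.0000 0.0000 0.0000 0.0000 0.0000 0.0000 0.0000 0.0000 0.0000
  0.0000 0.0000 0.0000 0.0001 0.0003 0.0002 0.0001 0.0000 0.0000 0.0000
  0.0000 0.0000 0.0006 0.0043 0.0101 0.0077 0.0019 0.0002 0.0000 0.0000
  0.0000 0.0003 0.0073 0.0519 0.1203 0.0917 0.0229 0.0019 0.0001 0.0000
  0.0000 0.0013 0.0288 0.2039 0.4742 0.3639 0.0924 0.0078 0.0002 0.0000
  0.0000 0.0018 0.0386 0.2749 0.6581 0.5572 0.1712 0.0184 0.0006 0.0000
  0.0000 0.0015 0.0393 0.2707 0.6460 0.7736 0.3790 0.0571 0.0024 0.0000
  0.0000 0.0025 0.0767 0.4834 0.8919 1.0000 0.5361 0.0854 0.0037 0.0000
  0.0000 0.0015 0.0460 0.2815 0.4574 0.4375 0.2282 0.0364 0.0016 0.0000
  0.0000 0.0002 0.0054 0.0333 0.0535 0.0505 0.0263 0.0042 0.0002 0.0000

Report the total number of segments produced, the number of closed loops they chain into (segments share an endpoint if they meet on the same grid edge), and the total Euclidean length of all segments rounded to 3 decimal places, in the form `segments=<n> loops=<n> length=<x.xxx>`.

cell (3,3): code 0100 → (3.782,4.000)–(4.000,3.714)
cell (3,4): code 1000 → (4.000,4.700)–(3.782,4.000)
cell (4,3): code 0110 → (4.000,3.714)–(5.000,3.319)
cell (4,4): code 1101 → (4.171,5.000)–(4.000,4.700)
cell (4,5): code 1000 → (5.000,5.415)–(4.171,5.000)
cell (5,3): code 0110 → (5.000,3.319)–(6.000,3.337)
cell (5,5): code 1001 → (6.000,5.954)–(5.000,5.415)
cell (6,2): code 0100 → (6.594,3.000)–(7.000,2.788)
cell (6,3): code 1110 → (6.000,3.337)–(6.594,3.000)
cell (6,5): code 1101 → (6.115,6.000)–(6.000,5.954)
cell (6,6): code 1000 → (7.000,6.309)–(6.115,6.000)
cell (7,2): code 0010 → (7.000,2.788)–(7.428,3.000)
cell (7,3): code 0111 → (7.428,3.000)–(8.000,3.657)
cell (7,5): code 1011 → (8.000,5.194)–(7.452,6.000)
cell (7,6): code 0001 → (7.452,6.000)–(7.000,6.309)
cell (8,3): code 0010 → (8.000,3.657)–(8.150,4.000)
cell (8,4): code 0011 → (8.150,4.000)–(8.105,5.000)
cell (8,5): code 0001 → (8.105,5.000)–(8.000,5.194)
total: 18 segments, chained into 1 closed loop(s), length Σ = 12.245091

segments=18 loops=1 length=12.245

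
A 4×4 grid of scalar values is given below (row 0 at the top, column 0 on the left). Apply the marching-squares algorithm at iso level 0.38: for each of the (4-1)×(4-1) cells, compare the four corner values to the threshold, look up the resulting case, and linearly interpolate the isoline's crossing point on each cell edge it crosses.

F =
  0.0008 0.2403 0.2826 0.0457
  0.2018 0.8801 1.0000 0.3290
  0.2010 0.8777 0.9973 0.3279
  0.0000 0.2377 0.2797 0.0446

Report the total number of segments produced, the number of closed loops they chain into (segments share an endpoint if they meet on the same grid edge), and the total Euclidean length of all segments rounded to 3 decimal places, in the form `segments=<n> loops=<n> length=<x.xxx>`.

cell (0,0): code 0100 → (0.218,1.000)–(1.000,0.263)
cell (0,1): code 1100 → (0.136,2.000)–(0.218,1.000)
cell (0,2): code 1000 → (1.000,2.924)–(0.136,2.000)
cell (1,0): code 0110 → (1.000,0.263)–(2.000,0.265)
cell (1,2): code 1001 → (2.000,2.922)–(1.000,2.924)
cell (2,0): code 0010 → (2.000,0.265)–(2.778,1.000)
cell (2,1): code 0011 → (2.778,1.000)–(2.860,2.000)
cell (2,2): code 0001 → (2.860,2.000)–(2.000,2.922)
total: 8 segments, chained into 1 closed loop(s), length Σ = 8.677962

segments=8 loops=1 length=8.678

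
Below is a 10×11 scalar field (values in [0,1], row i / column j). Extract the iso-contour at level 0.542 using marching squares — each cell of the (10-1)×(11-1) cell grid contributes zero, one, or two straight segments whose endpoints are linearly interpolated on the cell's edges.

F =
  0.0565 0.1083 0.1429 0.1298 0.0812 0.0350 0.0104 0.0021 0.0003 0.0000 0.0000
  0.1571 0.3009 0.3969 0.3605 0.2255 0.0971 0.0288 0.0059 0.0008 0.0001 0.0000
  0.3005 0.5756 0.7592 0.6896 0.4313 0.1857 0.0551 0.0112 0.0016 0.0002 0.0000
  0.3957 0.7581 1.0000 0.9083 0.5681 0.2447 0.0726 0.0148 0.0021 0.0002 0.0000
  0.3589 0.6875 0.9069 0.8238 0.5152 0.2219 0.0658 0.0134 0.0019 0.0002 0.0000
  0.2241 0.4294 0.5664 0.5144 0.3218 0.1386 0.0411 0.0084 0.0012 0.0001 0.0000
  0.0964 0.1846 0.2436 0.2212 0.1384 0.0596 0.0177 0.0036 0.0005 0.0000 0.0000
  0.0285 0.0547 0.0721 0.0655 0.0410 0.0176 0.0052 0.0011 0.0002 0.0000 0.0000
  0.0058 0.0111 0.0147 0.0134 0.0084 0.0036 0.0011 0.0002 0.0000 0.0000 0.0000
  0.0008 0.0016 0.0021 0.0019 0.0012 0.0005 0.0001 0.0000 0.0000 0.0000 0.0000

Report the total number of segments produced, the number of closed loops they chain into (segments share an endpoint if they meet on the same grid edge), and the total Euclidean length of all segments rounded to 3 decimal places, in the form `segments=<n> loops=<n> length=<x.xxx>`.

cell (1,0): code 0100 → (1.878,1.000)–(2.000,0.878)
cell (1,1): code 1100 → (1.400,2.000)–(1.878,1.000)
cell (1,2): code 1100 → (1.552,3.000)–(1.400,2.000)
cell (1,3): code 1000 → (2.000,3.571)–(1.552,3.000)
cell (2,0): code 0110 → (2.000,0.878)–(3.000,0.404)
cell (2,3): code 1101 → (2.809,4.000)–(2.000,3.571)
cell (2,4): code 1000 → (3.000,4.081)–(2.809,4.000)
cell (3,0): code 0110 → (3.000,0.404)–(4.000,0.557)
cell (3,3): code 1011 → (4.000,3.913)–(3.493,4.000)
cell (3,4): code 0001 → (3.493,4.000)–(3.000,4.081)
cell (4,0): code 0010 → (4.000,0.557)–(4.564,1.000)
cell (4,1): code 0111 → (4.564,1.000)–(5.000,1.822)
cell (4,2): code 1011 → (5.000,2.469)–(4.911,3.000)
cell (4,3): code 0001 → (4.911,3.000)–(4.000,3.913)
cell (5,1): code 0010 → (5.000,1.822)–(5.076,2.000)
cell (5,2): code 0001 → (5.076,2.000)–(5.000,2.469)
total: 16 segments, chained into 1 closed loop(s), length Σ = 11.417907

segments=16 loops=1 length=11.418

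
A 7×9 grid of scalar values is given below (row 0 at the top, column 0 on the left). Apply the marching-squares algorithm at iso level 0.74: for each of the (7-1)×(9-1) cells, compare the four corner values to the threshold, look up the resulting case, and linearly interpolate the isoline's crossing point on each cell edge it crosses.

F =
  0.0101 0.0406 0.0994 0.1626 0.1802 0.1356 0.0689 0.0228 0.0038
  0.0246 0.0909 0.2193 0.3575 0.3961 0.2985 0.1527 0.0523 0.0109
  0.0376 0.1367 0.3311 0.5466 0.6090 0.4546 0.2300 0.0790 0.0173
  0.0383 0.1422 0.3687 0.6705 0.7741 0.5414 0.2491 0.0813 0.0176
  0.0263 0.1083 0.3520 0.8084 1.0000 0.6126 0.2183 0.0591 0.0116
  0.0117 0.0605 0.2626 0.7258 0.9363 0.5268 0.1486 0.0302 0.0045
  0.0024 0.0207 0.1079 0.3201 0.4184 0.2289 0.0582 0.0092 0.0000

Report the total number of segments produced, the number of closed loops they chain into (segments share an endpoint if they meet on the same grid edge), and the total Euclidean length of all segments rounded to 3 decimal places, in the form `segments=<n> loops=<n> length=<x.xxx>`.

cell (2,3): code 0100 → (2.793,4.000)–(3.000,3.671)
cell (2,4): code 1000 → (3.000,4.147)–(2.793,4.000)
cell (3,2): code 0100 → (3.504,3.000)–(4.000,2.850)
cell (3,3): code 1110 → (3.000,3.671)–(3.504,3.000)
cell (3,4): code 1001 → (4.000,4.671)–(3.000,4.147)
cell (4,2): code 0010 → (4.000,2.850)–(4.828,3.000)
cell (4,3): code 0111 → (4.828,3.000)–(5.000,3.067)
cell (4,4): code 1001 → (5.000,4.479)–(4.000,4.671)
cell (5,3): code 0010 → (5.000,3.067)–(5.379,4.000)
cell (5,4): code 0001 → (5.379,4.000)–(5.000,4.479)
total: 10 segments, chained into 1 closed loop(s), length Σ = 6.790488

segments=10 loops=1 length=6.790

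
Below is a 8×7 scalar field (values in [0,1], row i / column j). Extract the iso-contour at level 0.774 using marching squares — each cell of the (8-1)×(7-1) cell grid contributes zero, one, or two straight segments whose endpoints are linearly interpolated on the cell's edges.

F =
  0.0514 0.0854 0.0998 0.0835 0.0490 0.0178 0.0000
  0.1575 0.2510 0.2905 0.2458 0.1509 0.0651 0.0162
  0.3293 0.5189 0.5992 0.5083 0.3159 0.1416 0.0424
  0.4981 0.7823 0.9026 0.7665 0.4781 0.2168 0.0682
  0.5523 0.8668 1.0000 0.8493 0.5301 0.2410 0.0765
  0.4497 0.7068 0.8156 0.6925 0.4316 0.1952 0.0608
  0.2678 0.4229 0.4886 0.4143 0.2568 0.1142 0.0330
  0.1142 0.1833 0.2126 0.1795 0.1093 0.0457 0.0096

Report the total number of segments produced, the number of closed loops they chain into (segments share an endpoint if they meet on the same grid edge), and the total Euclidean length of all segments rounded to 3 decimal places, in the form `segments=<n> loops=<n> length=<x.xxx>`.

segments=12 loops=1 length=7.772

cell (2,0): code 0100 → (2.968,1.000)–(3.000,0.971)
cell (2,1): code 1100 → (2.576,2.000)–(2.968,1.000)
cell (2,2): code 1000 → (3.000,2.945)–(2.576,2.000)
cell (3,0): code 0110 → (3.000,0.971)–(4.000,0.705)
cell (3,2): code 1101 → (3.091,3.000)–(3.000,2.945)
cell (3,3): code 1000 → (4.000,3.236)–(3.091,3.000)
cell (4,0): code 0010 → (4.000,0.705)–(4.580,1.000)
cell (4,1): code 0111 → (4.580,1.000)–(5.000,1.618)
cell (4,2): code 1011 → (5.000,2.338)–(4.480,3.000)
cell (4,3): code 0001 → (4.480,3.000)–(4.000,3.236)
cell (5,1): code 0010 → (5.000,1.618)–(5.127,2.000)
cell (5,2): code 0001 → (5.127,2.000)–(5.000,2.338)
total: 12 segments, chained into 1 closed loop(s), length Σ = 7.771544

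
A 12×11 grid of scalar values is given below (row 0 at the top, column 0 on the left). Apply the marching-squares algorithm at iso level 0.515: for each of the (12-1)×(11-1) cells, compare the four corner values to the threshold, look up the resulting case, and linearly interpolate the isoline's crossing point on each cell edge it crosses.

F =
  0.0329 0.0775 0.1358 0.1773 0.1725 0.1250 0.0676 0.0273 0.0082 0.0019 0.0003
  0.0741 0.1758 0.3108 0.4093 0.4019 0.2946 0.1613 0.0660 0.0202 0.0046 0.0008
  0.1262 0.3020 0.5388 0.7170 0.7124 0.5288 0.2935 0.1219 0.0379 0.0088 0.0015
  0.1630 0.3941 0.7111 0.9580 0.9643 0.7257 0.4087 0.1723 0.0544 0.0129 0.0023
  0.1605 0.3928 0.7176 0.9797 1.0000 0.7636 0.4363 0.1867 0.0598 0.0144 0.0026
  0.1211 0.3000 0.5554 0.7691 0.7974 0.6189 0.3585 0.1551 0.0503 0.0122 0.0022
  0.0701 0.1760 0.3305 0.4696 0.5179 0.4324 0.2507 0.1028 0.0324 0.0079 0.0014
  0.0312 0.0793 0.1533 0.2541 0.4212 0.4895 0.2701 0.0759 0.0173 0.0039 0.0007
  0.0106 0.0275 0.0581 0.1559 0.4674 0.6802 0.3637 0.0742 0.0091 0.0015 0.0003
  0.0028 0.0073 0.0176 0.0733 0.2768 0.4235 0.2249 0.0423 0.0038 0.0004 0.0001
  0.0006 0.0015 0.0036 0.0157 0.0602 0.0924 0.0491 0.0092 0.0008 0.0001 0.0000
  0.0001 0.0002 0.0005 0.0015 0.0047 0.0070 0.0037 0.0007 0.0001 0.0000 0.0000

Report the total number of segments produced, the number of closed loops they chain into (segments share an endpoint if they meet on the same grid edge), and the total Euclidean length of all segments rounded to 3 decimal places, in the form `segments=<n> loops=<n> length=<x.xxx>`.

segments=22 loops=2 length=18.258

cell (1,1): code 0100 → (1.896,2.000)–(2.000,1.899)
cell (1,2): code 1100 → (1.344,3.000)–(1.896,2.000)
cell (1,3): code 1100 → (1.364,4.000)–(1.344,3.000)
cell (1,4): code 1100 → (1.941,5.000)–(1.364,4.000)
cell (1,5): code 1000 → (2.000,5.059)–(1.941,5.000)
cell (2,1): code 0110 → (2.000,1.899)–(3.000,1.381)
cell (2,5): code 1001 → (3.000,5.665)–(2.000,5.059)
cell (3,1): code 0110 → (3.000,1.381)–(4.000,1.376)
cell (3,5): code 1001 → (4.000,5.760)–(3.000,5.665)
cell (4,1): code 0110 → (4.000,1.376)–(5.000,1.842)
cell (4,5): code 1001 → (5.000,5.399)–(4.000,5.760)
cell (5,1): code 0010 → (5.000,1.842)–(5.180,2.000)
cell (5,2): code 0011 → (5.180,2.000)–(5.848,3.000)
cell (5,3): code 0111 → (5.848,3.000)–(6.000,3.940)
cell (5,4): code 1011 → (6.000,4.034)–(5.557,5.000)
cell (5,5): code 0001 → (5.557,5.000)–(5.000,5.399)
cell (6,3): code 0010 → (6.000,3.940)–(6.030,4.000)
cell (6,4): code 0001 → (6.030,4.000)–(6.000,4.034)
cell (7,4): code 0100 → (7.134,5.000)–(8.000,4.224)
cell (7,5): code 1000 → (8.000,5.522)–(7.134,5.000)
cell (8,4): code 0010 → (8.000,4.224)–(8.644,5.000)
cell (8,5): code 0001 → (8.644,5.000)–(8.000,5.522)
total: 22 segments, chained into 2 closed loop(s), length Σ = 18.257605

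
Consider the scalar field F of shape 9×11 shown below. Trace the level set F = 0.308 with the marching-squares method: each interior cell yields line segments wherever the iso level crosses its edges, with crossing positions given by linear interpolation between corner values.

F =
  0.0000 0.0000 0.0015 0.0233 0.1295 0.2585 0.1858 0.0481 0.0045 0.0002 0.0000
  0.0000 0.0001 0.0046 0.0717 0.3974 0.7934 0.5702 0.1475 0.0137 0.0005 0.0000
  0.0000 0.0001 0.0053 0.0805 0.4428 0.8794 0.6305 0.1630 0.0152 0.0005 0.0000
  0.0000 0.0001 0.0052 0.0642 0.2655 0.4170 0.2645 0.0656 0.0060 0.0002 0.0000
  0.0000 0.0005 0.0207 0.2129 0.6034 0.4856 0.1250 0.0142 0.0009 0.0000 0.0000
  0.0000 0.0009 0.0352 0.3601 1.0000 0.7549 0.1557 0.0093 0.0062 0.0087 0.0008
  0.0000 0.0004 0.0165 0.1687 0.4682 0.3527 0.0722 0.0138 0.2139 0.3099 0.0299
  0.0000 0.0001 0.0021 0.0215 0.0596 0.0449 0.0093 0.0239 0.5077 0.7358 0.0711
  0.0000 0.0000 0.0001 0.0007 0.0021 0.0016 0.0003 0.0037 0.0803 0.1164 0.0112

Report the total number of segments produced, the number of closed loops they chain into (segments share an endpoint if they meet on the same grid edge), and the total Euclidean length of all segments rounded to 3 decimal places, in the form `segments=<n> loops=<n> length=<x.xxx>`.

cell (0,3): code 0100 → (0.666,4.000)–(1.000,3.726)
cell (0,4): code 1100 → (0.093,5.000)–(0.666,4.000)
cell (0,5): code 1100 → (0.318,6.000)–(0.093,5.000)
cell (0,6): code 1000 → (1.000,6.620)–(0.318,6.000)
cell (1,3): code 0110 → (1.000,3.726)–(2.000,3.628)
cell (1,6): code 1001 → (2.000,6.690)–(1.000,6.620)
cell (2,3): code 0010 → (2.000,3.628)–(2.760,4.000)
cell (2,4): code 0111 → (2.760,4.000)–(3.000,4.281)
cell (2,5): code 1011 → (3.000,5.715)–(2.881,6.000)
cell (2,6): code 0001 → (2.881,6.000)–(2.000,6.690)
cell (3,3): code 0100 → (3.126,4.000)–(4.000,3.244)
cell (3,4): code 1110 → (3.000,4.281)–(3.126,4.000)
cell (3,5): code 1001 → (4.000,5.493)–(3.000,5.715)
cell (4,2): code 0100 → (4.646,3.000)–(5.000,2.840)
cell (4,3): code 1110 → (4.000,3.244)–(4.646,3.000)
cell (4,5): code 1001 → (5.000,5.746)–(4.000,5.493)
cell (5,2): code 0010 → (5.000,2.840)–(5.272,3.000)
cell (5,3): code 0111 → (5.272,3.000)–(6.000,3.465)
cell (5,5): code 1001 → (6.000,5.159)–(5.000,5.746)
cell (5,8): code 0100 → (5.994,9.000)–(6.000,8.980)
cell (5,9): code 1000 → (6.000,9.007)–(5.994,9.000)
cell (6,3): code 0010 → (6.000,3.465)–(6.392,4.000)
cell (6,4): code 0011 → (6.392,4.000)–(6.145,5.000)
cell (6,5): code 0001 → (6.145,5.000)–(6.000,5.159)
cell (6,7): code 0100 → (6.320,8.000)–(7.000,7.587)
cell (6,8): code 1110 → (6.000,8.980)–(6.320,8.000)
cell (6,9): code 1001 → (7.000,9.644)–(6.000,9.007)
cell (7,7): code 0010 → (7.000,7.587)–(7.467,8.000)
cell (7,8): code 0011 → (7.467,8.000)–(7.691,9.000)
cell (7,9): code 0001 → (7.691,9.000)–(7.000,9.644)
total: 30 segments, chained into 2 closed loop(s), length Σ = 22.663181

segments=30 loops=2 length=22.663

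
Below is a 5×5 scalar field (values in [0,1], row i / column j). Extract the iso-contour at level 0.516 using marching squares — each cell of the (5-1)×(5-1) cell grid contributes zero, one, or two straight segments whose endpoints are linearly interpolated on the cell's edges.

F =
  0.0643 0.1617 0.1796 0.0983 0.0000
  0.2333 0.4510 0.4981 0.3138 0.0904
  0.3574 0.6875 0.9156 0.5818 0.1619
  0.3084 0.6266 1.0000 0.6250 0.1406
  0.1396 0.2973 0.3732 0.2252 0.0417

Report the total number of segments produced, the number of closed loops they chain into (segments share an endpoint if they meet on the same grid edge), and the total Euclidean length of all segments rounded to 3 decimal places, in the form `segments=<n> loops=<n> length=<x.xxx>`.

segments=10 loops=1 length=8.500

cell (1,0): code 0100 → (1.275,1.000)–(2.000,0.480)
cell (1,1): code 1100 → (1.043,2.000)–(1.275,1.000)
cell (1,2): code 1100 → (1.754,3.000)–(1.043,2.000)
cell (1,3): code 1000 → (2.000,3.157)–(1.754,3.000)
cell (2,0): code 0110 → (2.000,0.480)–(3.000,0.652)
cell (2,3): code 1001 → (3.000,3.225)–(2.000,3.157)
cell (3,0): code 0010 → (3.000,0.652)–(3.336,1.000)
cell (3,1): code 0011 → (3.336,1.000)–(3.772,2.000)
cell (3,2): code 0011 → (3.772,2.000)–(3.273,3.000)
cell (3,3): code 0001 → (3.273,3.000)–(3.000,3.225)
total: 10 segments, chained into 1 closed loop(s), length Σ = 8.499949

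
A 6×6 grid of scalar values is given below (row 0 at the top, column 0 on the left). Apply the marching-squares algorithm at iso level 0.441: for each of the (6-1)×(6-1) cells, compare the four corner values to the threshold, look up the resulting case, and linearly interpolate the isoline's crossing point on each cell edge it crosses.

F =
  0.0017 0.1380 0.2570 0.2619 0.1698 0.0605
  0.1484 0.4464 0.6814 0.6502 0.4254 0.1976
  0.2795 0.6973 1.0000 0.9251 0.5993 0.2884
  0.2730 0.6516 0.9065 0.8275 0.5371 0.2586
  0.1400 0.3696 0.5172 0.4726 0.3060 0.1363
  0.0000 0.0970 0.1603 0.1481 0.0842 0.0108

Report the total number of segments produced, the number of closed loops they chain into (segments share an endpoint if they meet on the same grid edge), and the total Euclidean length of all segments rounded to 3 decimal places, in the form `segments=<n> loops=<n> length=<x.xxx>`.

cell (0,0): code 0100 → (0.982,1.000)–(1.000,0.982)
cell (0,1): code 1100 → (0.434,2.000)–(0.982,1.000)
cell (0,2): code 1100 → (0.461,3.000)–(0.434,2.000)
cell (0,3): code 1000 → (1.000,3.931)–(0.461,3.000)
cell (1,0): code 0110 → (1.000,0.982)–(2.000,0.387)
cell (1,3): code 1101 → (1.090,4.000)–(1.000,3.931)
cell (1,4): code 1000 → (2.000,4.509)–(1.090,4.000)
cell (2,0): code 0110 → (2.000,0.387)–(3.000,0.444)
cell (2,4): code 1001 → (3.000,4.345)–(2.000,4.509)
cell (3,0): code 0010 → (3.000,0.444)–(3.747,1.000)
cell (3,1): code 0111 → (3.747,1.000)–(4.000,1.484)
cell (3,3): code 1011 → (4.000,3.190)–(3.416,4.000)
cell (3,4): code 0001 → (3.416,4.000)–(3.000,4.345)
cell (4,1): code 0010 → (4.000,1.484)–(4.214,2.000)
cell (4,2): code 0011 → (4.214,2.000)–(4.097,3.000)
cell (4,3): code 0001 → (4.097,3.000)–(4.000,3.190)
total: 16 segments, chained into 1 closed loop(s), length Σ = 12.371983

segments=16 loops=1 length=12.372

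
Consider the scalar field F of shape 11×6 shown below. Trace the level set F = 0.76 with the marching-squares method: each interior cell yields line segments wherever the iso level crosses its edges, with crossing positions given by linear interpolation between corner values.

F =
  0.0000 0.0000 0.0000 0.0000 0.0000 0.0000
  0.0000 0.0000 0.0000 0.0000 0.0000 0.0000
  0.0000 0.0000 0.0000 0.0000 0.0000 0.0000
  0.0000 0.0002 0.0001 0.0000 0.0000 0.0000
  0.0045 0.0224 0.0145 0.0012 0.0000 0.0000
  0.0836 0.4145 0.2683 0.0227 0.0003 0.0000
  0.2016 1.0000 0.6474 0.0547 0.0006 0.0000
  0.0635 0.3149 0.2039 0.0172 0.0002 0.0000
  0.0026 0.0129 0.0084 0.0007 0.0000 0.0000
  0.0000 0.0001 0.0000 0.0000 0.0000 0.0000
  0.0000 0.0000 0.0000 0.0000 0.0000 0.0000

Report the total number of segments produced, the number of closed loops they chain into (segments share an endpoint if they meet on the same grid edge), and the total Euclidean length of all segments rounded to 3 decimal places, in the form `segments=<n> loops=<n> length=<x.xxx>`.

segments=4 loops=1 length=2.530

cell (5,0): code 0100 → (5.590,1.000)–(6.000,0.699)
cell (5,1): code 1000 → (6.000,1.681)–(5.590,1.000)
cell (6,0): code 0010 → (6.000,0.699)–(6.350,1.000)
cell (6,1): code 0001 → (6.350,1.000)–(6.000,1.681)
total: 4 segments, chained into 1 closed loop(s), length Σ = 2.529993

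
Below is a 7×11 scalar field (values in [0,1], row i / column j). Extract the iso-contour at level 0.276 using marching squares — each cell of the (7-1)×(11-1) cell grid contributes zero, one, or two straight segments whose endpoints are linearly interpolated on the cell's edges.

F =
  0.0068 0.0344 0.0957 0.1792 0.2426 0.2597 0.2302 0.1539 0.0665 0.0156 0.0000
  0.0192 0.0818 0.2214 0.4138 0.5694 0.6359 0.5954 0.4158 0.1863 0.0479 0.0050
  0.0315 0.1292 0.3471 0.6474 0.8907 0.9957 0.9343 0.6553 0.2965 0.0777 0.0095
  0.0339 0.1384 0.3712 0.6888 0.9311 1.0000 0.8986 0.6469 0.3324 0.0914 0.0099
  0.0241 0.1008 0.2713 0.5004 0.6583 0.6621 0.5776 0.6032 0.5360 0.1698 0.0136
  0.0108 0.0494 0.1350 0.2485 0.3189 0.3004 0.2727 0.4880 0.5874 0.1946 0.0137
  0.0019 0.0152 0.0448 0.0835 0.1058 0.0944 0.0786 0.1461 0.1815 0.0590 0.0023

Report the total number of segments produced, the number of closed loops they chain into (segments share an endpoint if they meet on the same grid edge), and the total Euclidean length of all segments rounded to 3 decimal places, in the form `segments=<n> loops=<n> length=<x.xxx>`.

cell (0,2): code 0100 → (0.413,3.000)–(1.000,2.284)
cell (0,3): code 1100 → (0.102,4.000)–(0.413,3.000)
cell (0,4): code 1100 → (0.043,5.000)–(0.102,4.000)
cell (0,5): code 1100 → (0.125,6.000)–(0.043,5.000)
cell (0,6): code 1100 → (0.466,7.000)–(0.125,6.000)
cell (0,7): code 1000 → (1.000,7.609)–(0.466,7.000)
cell (1,1): code 0100 → (1.434,2.000)–(2.000,1.674)
cell (1,2): code 1110 → (1.000,2.284)–(1.434,2.000)
cell (1,7): code 1101 → (1.814,8.000)–(1.000,7.609)
cell (1,8): code 1000 → (2.000,8.094)–(1.814,8.000)
cell (2,1): code 0110 → (2.000,1.674)–(3.000,1.591)
cell (2,8): code 1001 → (3.000,8.234)–(2.000,8.094)
cell (3,1): code 0010 → (3.000,1.591)–(3.953,2.000)
cell (3,2): code 0111 → (3.953,2.000)–(4.000,2.021)
cell (3,8): code 1001 → (4.000,8.710)–(3.000,8.234)
cell (4,2): code 0010 → (4.000,2.021)–(4.891,3.000)
cell (4,3): code 0111 → (4.891,3.000)–(5.000,3.391)
cell (4,5): code 1011 → (5.000,5.881)–(4.989,6.000)
cell (4,6): code 0111 → (4.989,6.000)–(5.000,6.015)
cell (4,8): code 1001 → (5.000,8.793)–(4.000,8.710)
cell (5,3): code 0010 → (5.000,3.391)–(5.201,4.000)
cell (5,4): code 0011 → (5.201,4.000)–(5.118,5.000)
cell (5,5): code 0001 → (5.118,5.000)–(5.000,5.881)
cell (5,6): code 0010 → (5.000,6.015)–(5.620,7.000)
cell (5,7): code 0011 → (5.620,7.000)–(5.767,8.000)
cell (5,8): code 0001 → (5.767,8.000)–(5.000,8.793)
total: 26 segments, chained into 1 closed loop(s), length Σ = 21.019957

segments=26 loops=1 length=21.020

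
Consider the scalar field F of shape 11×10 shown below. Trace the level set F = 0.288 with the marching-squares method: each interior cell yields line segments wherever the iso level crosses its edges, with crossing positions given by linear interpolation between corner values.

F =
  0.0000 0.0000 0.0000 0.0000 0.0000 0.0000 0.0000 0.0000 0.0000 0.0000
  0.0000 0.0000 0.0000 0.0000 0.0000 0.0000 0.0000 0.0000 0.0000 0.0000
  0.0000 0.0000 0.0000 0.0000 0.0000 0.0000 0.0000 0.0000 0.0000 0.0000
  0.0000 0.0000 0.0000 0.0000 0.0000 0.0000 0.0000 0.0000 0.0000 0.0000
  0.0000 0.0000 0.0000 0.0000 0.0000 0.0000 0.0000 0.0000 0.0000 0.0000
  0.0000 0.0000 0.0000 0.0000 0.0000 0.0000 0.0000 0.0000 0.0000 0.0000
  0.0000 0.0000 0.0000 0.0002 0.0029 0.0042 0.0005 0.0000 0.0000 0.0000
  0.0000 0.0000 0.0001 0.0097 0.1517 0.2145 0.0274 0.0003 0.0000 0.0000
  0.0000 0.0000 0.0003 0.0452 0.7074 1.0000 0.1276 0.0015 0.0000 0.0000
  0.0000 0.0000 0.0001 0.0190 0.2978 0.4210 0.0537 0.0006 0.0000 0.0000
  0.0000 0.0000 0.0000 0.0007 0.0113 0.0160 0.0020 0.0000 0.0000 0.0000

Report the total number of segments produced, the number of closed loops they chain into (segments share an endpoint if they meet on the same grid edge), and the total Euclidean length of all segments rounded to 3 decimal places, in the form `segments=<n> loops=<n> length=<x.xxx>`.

cell (7,3): code 0100 → (7.245,4.000)–(8.000,3.367)
cell (7,4): code 1100 → (7.094,5.000)–(7.245,4.000)
cell (7,5): code 1000 → (8.000,5.816)–(7.094,5.000)
cell (8,3): code 0110 → (8.000,3.367)–(9.000,3.965)
cell (8,5): code 1001 → (9.000,5.362)–(8.000,5.816)
cell (9,3): code 0010 → (9.000,3.965)–(9.034,4.000)
cell (9,4): code 0011 → (9.034,4.000)–(9.328,5.000)
cell (9,5): code 0001 → (9.328,5.000)–(9.000,5.362)
total: 8 segments, chained into 1 closed loop(s), length Σ = 7.060180

segments=8 loops=1 length=7.060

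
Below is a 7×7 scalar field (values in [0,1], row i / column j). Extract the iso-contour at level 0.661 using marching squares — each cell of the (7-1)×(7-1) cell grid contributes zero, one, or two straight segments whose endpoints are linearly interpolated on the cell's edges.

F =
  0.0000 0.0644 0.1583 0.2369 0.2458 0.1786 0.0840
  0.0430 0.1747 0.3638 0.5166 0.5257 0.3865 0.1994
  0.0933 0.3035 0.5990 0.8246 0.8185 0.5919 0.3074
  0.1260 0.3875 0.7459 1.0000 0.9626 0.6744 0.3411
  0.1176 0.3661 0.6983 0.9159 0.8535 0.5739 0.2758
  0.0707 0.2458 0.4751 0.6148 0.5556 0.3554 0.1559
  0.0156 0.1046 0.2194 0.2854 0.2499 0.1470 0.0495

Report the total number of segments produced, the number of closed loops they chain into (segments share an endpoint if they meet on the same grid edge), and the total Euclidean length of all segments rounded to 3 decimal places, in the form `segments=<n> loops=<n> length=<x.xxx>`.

cell (1,2): code 0100 → (1.469,3.000)–(2.000,2.275)
cell (1,3): code 1100 → (1.462,4.000)–(1.469,3.000)
cell (1,4): code 1000 → (2.000,4.695)–(1.462,4.000)
cell (2,1): code 0100 → (2.422,2.000)–(3.000,1.763)
cell (2,2): code 1110 → (2.000,2.275)–(2.422,2.000)
cell (2,4): code 1101 → (2.838,5.000)–(2.000,4.695)
cell (2,5): code 1000 → (3.000,5.040)–(2.838,5.000)
cell (3,1): code 0110 → (3.000,1.763)–(4.000,1.888)
cell (3,4): code 1011 → (4.000,4.688)–(3.133,5.000)
cell (3,5): code 0001 → (3.133,5.000)–(3.000,5.040)
cell (4,1): code 0010 → (4.000,1.888)–(4.167,2.000)
cell (4,2): code 0011 → (4.167,2.000)–(4.847,3.000)
cell (4,3): code 0011 → (4.847,3.000)–(4.646,4.000)
cell (4,4): code 0001 → (4.646,4.000)–(4.000,4.688)
total: 14 segments, chained into 1 closed loop(s), length Σ = 10.407130

segments=14 loops=1 length=10.407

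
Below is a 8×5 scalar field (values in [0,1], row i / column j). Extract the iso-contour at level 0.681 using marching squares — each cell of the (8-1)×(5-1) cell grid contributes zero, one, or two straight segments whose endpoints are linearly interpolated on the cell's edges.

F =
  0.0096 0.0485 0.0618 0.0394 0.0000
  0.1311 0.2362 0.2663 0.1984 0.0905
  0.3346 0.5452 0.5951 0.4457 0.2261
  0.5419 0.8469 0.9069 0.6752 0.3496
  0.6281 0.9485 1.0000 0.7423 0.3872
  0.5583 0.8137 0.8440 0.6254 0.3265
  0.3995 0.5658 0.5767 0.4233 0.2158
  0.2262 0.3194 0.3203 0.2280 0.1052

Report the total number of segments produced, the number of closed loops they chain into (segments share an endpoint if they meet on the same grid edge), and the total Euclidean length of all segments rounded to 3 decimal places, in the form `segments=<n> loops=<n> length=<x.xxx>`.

segments=12 loops=1 length=9.916

cell (2,0): code 0100 → (2.450,1.000)–(3.000,0.456)
cell (2,1): code 1100 → (2.275,2.000)–(2.450,1.000)
cell (2,2): code 1000 → (3.000,2.975)–(2.275,2.000)
cell (3,0): code 0110 → (3.000,0.456)–(4.000,0.165)
cell (3,2): code 1101 → (3.086,3.000)–(3.000,2.975)
cell (3,3): code 1000 → (4.000,3.173)–(3.086,3.000)
cell (4,0): code 0110 → (4.000,0.165)–(5.000,0.480)
cell (4,2): code 1011 → (5.000,2.746)–(4.524,3.000)
cell (4,3): code 0001 → (4.524,3.000)–(4.000,3.173)
cell (5,0): code 0010 → (5.000,0.480)–(5.535,1.000)
cell (5,1): code 0011 → (5.535,1.000)–(5.610,2.000)
cell (5,2): code 0001 → (5.610,2.000)–(5.000,2.746)
total: 12 segments, chained into 1 closed loop(s), length Σ = 9.916437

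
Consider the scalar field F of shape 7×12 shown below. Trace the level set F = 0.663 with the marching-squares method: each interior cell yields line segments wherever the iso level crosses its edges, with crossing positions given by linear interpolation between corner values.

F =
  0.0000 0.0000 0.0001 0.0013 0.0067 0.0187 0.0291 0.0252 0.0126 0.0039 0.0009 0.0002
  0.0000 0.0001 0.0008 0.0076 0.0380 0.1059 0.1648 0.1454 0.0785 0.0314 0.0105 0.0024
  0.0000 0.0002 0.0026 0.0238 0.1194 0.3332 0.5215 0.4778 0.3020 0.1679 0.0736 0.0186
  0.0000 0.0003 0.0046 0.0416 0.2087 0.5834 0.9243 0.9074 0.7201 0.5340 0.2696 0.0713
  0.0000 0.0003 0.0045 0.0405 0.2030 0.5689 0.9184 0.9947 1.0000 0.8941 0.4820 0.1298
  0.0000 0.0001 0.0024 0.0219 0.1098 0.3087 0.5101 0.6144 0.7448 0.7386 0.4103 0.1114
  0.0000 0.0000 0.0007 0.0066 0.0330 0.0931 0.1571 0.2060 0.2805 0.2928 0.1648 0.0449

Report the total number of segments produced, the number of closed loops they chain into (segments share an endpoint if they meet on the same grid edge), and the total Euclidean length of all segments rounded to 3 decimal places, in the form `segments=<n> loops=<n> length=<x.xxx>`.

cell (2,5): code 0100 → (2.351,6.000)–(3.000,5.233)
cell (2,6): code 1100 → (2.431,7.000)–(2.351,6.000)
cell (2,7): code 1100 → (2.863,8.000)–(2.431,7.000)
cell (2,8): code 1000 → (3.000,8.307)–(2.863,8.000)
cell (3,5): code 0110 → (3.000,5.233)–(4.000,5.269)
cell (3,8): code 1101 → (3.358,9.000)–(3.000,8.307)
cell (3,9): code 1000 → (4.000,9.561)–(3.358,9.000)
cell (4,5): code 0010 → (4.000,5.269)–(4.626,6.000)
cell (4,6): code 0011 → (4.626,6.000)–(4.872,7.000)
cell (4,7): code 0111 → (4.872,7.000)–(5.000,7.373)
cell (4,9): code 1001 → (5.000,9.230)–(4.000,9.561)
cell (5,7): code 0010 → (5.000,7.373)–(5.176,8.000)
cell (5,8): code 0011 → (5.176,8.000)–(5.170,9.000)
cell (5,9): code 0001 → (5.170,9.000)–(5.000,9.230)
total: 14 segments, chained into 1 closed loop(s), length Σ = 11.442486

segments=14 loops=1 length=11.442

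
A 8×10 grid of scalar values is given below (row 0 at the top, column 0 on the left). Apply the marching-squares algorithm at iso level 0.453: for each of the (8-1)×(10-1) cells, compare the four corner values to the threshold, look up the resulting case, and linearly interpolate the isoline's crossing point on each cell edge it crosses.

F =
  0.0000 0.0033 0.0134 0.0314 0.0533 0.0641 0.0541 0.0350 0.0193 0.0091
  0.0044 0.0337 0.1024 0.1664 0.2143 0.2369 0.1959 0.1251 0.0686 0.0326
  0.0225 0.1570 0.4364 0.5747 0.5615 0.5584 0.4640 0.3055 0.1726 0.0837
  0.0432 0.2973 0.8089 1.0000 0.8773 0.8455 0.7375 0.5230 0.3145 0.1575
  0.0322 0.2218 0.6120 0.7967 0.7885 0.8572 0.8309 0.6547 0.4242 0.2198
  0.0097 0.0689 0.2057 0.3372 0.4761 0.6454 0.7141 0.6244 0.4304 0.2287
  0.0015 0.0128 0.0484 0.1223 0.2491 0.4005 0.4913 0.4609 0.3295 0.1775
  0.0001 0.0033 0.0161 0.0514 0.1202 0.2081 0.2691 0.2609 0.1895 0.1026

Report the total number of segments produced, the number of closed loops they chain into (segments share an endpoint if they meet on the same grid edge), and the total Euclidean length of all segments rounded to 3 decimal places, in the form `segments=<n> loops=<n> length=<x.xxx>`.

segments=22 loops=1 length=17.506

cell (1,2): code 0100 → (1.702,3.000)–(2.000,2.120)
cell (1,3): code 1100 → (1.688,4.000)–(1.702,3.000)
cell (1,4): code 1100 → (1.672,5.000)–(1.688,4.000)
cell (1,5): code 1100 → (1.959,6.000)–(1.672,5.000)
cell (1,6): code 1000 → (2.000,6.069)–(1.959,6.000)
cell (2,1): code 0100 → (2.045,2.000)–(3.000,1.304)
cell (2,2): code 1110 → (2.000,2.120)–(2.045,2.000)
cell (2,6): code 1101 → (2.678,7.000)–(2.000,6.069)
cell (2,7): code 1000 → (3.000,7.336)–(2.678,7.000)
cell (3,1): code 0110 → (3.000,1.304)–(4.000,1.593)
cell (3,7): code 1001 → (4.000,7.875)–(3.000,7.336)
cell (4,1): code 0010 → (4.000,1.593)–(4.391,2.000)
cell (4,2): code 0011 → (4.391,2.000)–(4.748,3.000)
cell (4,3): code 0111 → (4.748,3.000)–(5.000,3.834)
cell (4,7): code 1001 → (5.000,7.884)–(4.000,7.875)
cell (5,3): code 0010 → (5.000,3.834)–(5.102,4.000)
cell (5,4): code 0011 → (5.102,4.000)–(5.786,5.000)
cell (5,5): code 0111 → (5.786,5.000)–(6.000,5.578)
cell (5,7): code 1001 → (6.000,7.060)–(5.000,7.884)
cell (6,5): code 0010 → (6.000,5.578)–(6.172,6.000)
cell (6,6): code 0011 → (6.172,6.000)–(6.039,7.000)
cell (6,7): code 0001 → (6.039,7.000)–(6.000,7.060)
total: 22 segments, chained into 1 closed loop(s), length Σ = 17.506062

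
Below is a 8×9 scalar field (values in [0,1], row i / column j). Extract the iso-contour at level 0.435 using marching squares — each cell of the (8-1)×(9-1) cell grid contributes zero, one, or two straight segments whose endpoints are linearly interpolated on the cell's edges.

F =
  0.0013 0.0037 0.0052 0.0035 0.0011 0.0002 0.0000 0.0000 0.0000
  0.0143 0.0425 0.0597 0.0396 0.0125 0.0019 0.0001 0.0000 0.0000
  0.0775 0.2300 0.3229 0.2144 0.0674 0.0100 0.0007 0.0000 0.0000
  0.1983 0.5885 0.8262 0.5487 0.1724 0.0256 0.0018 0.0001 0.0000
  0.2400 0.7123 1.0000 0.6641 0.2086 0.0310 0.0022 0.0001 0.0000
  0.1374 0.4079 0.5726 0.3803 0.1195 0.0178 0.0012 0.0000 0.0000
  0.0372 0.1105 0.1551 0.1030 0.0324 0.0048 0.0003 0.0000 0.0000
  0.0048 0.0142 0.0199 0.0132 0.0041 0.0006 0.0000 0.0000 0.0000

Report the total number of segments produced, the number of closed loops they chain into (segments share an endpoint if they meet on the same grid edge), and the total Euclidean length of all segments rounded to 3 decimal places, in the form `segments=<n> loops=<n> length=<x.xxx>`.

cell (2,0): code 0100 → (2.572,1.000)–(3.000,0.607)
cell (2,1): code 1100 → (2.223,2.000)–(2.572,1.000)
cell (2,2): code 1100 → (2.660,3.000)–(2.223,2.000)
cell (2,3): code 1000 → (3.000,3.302)–(2.660,3.000)
cell (3,0): code 0110 → (3.000,0.607)–(4.000,0.413)
cell (3,3): code 1001 → (4.000,3.503)–(3.000,3.302)
cell (4,0): code 0010 → (4.000,0.413)–(4.911,1.000)
cell (4,1): code 0111 → (4.911,1.000)–(5.000,1.165)
cell (4,2): code 1011 → (5.000,2.716)–(4.807,3.000)
cell (4,3): code 0001 → (4.807,3.000)–(4.000,3.503)
cell (5,1): code 0010 → (5.000,1.165)–(5.330,2.000)
cell (5,2): code 0001 → (5.330,2.000)–(5.000,2.716)
total: 12 segments, chained into 1 closed loop(s), length Σ = 9.477027

segments=12 loops=1 length=9.477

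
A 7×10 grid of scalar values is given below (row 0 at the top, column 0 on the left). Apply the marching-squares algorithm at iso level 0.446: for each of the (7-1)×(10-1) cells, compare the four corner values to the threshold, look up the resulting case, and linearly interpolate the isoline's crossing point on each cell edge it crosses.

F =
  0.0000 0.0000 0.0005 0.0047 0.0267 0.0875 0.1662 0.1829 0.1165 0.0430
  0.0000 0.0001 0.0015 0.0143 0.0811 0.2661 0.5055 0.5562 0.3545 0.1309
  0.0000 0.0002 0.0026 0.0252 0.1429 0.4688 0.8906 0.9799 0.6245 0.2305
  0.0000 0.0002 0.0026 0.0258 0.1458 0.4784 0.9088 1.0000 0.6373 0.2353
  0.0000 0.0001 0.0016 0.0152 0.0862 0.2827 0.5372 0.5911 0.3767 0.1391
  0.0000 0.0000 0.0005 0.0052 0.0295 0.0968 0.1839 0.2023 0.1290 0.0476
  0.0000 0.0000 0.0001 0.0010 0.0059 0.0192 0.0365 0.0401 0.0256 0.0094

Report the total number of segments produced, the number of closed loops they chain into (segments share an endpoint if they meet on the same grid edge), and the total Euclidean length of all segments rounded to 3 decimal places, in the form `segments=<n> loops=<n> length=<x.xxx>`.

segments=16 loops=1 length=11.355

cell (0,5): code 0100 → (0.825,6.000)–(1.000,5.751)
cell (0,6): code 1100 → (0.705,7.000)–(0.825,6.000)
cell (0,7): code 1000 → (1.000,7.546)–(0.705,7.000)
cell (1,4): code 0100 → (1.888,5.000)–(2.000,4.930)
cell (1,5): code 1110 → (1.000,5.751)–(1.888,5.000)
cell (1,7): code 1101 → (1.339,8.000)–(1.000,7.546)
cell (1,8): code 1000 → (2.000,8.453)–(1.339,8.000)
cell (2,4): code 0110 → (2.000,4.930)–(3.000,4.903)
cell (2,8): code 1001 → (3.000,8.476)–(2.000,8.453)
cell (3,4): code 0010 → (3.000,4.903)–(3.166,5.000)
cell (3,5): code 0111 → (3.166,5.000)–(4.000,5.642)
cell (3,7): code 1011 → (4.000,7.677)–(3.734,8.000)
cell (3,8): code 0001 → (3.734,8.000)–(3.000,8.476)
cell (4,5): code 0010 → (4.000,5.642)–(4.258,6.000)
cell (4,6): code 0011 → (4.258,6.000)–(4.373,7.000)
cell (4,7): code 0001 → (4.373,7.000)–(4.000,7.677)
total: 16 segments, chained into 1 closed loop(s), length Σ = 11.355246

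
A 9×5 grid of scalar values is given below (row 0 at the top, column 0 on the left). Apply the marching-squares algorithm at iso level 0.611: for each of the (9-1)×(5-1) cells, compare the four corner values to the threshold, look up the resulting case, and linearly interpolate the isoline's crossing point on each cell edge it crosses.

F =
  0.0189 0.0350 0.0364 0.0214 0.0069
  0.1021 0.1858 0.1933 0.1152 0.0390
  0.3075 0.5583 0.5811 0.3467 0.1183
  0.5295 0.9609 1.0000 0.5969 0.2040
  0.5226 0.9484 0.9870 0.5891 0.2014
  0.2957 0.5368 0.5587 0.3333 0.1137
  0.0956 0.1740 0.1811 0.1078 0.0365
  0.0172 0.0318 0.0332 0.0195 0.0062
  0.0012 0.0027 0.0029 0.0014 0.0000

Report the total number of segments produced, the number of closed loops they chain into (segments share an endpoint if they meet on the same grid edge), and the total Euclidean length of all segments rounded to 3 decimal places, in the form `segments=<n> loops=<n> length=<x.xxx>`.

segments=8 loops=1 length=8.962

cell (2,0): code 0100 → (2.131,1.000)–(3.000,0.189)
cell (2,1): code 1100 → (2.071,2.000)–(2.131,1.000)
cell (2,2): code 1000 → (3.000,2.965)–(2.071,2.000)
cell (3,0): code 0110 → (3.000,0.189)–(4.000,0.208)
cell (3,2): code 1001 → (4.000,2.945)–(3.000,2.965)
cell (4,0): code 0010 → (4.000,0.208)–(4.820,1.000)
cell (4,1): code 0011 → (4.820,1.000)–(4.878,2.000)
cell (4,2): code 0001 → (4.878,2.000)–(4.000,2.945)
total: 8 segments, chained into 1 closed loop(s), length Σ = 8.961793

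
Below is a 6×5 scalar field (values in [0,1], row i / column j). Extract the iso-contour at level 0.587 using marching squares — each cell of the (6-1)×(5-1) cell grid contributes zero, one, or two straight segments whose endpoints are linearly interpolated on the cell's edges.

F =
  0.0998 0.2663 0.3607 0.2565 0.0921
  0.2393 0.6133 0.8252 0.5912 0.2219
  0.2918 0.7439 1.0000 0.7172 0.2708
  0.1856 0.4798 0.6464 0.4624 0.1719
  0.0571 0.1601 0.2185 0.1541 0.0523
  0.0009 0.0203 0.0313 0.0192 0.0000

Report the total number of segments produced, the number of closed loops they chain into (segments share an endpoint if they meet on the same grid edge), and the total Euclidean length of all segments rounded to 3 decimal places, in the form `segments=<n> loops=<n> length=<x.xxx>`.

segments=12 loops=1 length=8.012

cell (0,0): code 0100 → (0.924,1.000)–(1.000,0.930)
cell (0,1): code 1100 → (0.487,2.000)–(0.924,1.000)
cell (0,2): code 1100 → (0.987,3.000)–(0.487,2.000)
cell (0,3): code 1000 → (1.000,3.011)–(0.987,3.000)
cell (1,0): code 0110 → (1.000,0.930)–(2.000,0.653)
cell (1,3): code 1001 → (2.000,3.292)–(1.000,3.011)
cell (2,0): code 0010 → (2.000,0.653)–(2.594,1.000)
cell (2,1): code 0111 → (2.594,1.000)–(3.000,1.643)
cell (2,2): code 1011 → (3.000,2.323)–(2.511,3.000)
cell (2,3): code 0001 → (2.511,3.000)–(2.000,3.292)
cell (3,1): code 0010 → (3.000,1.643)–(3.139,2.000)
cell (3,2): code 0001 → (3.139,2.000)–(3.000,2.323)
total: 12 segments, chained into 1 closed loop(s), length Σ = 8.012413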